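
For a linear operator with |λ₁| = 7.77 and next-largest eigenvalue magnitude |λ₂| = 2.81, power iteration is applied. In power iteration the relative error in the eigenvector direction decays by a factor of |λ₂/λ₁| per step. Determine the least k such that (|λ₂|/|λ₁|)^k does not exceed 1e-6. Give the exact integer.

14

|λ₂/λ₁| = 2.81/7.77 = 0.36165
Need k ≥ ln(1e-6) / ln(0.36165) = -13.8155 / -1.0171 ≈ 13.583
Smallest integer k satisfying the bound: 14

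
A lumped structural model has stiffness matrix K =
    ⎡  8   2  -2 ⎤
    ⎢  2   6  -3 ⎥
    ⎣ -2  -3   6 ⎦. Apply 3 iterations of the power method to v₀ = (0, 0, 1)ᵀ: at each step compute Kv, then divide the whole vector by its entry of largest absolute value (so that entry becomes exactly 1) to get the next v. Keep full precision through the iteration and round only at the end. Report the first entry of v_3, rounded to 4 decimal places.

-0.9336

Kv0 = (-2.00000, -3.00000, 6.00000); divide by 6.00000 → v1 = (-0.33333, -0.50000, 1.00000)
Kv1 = (-5.66667, -6.66667, 8.16667); divide by 8.16667 → v2 = (-0.69388, -0.81633, 1.00000)
Kv2 = (-9.18367, -9.28571, 9.83673); divide by 9.83673 → v3 = (-0.93361, -0.94398, 1.00000)
Requested entry of v3: -450/482 = -0.9336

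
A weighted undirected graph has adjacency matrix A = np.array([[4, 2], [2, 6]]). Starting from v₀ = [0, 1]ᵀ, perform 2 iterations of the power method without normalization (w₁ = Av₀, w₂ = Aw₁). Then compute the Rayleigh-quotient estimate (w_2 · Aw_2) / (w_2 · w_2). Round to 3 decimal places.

λ ≈ 7.200

w1 = Av₀ = (2, 6)
w2 = Aw1 = (20, 40)
Aw2 = (160, 280)
w2·Aw2 = 20·160 + 40·280 = 14400; w2·w2 = 20·20 + 40·40 = 2000
λ ≈ 14400/2000 = 7.200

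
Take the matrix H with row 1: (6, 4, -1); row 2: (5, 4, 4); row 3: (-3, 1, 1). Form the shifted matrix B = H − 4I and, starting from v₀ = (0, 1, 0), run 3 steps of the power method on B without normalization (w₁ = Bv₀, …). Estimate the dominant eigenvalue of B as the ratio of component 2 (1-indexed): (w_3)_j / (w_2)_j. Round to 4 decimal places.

-1.0417

B = H − 4I has rows (2, 4, -1); (5, 0, 4); (-3, 1, -3)
w1 = Bv₀ = (2·0 + 4·1 + (-1)·0; 5·0 + 0·1 + 4·0; (-3)·0 + 1·1 + (-3)·0) = (4, 0, 1)
w2 = Bw1 = (2·4 + 4·0 + (-1)·1; 5·4 + 0·0 + 4·1; (-3)·4 + 1·0 + (-3)·1) = (7, 24, -15)
w3 = Bw2 = (125, -25, 48)
Ratio: -25/24 = -1.0417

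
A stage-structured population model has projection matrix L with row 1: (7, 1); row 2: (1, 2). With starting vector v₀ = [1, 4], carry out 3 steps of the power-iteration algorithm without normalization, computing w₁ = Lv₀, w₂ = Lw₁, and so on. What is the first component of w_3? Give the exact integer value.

w1 = Lv₀ = (11, 9)
w2 = Lw1 = (86, 29)
w3 = Lw2 = (631, 144)
The requested component of w3 is 631.

631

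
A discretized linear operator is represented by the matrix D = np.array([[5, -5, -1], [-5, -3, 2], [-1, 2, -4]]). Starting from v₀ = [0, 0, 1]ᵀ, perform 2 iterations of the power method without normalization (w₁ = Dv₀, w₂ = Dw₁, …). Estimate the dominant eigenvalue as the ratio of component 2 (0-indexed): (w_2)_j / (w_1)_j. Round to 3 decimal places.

w1 = Dv₀ = (5·0 + (-5)·0 + (-1)·1; (-5)·0 + (-3)·0 + 2·1; (-1)·0 + 2·0 + (-4)·1) = (-1, 2, -4)
w2 = Dw1 = (5·(-1) + (-5)·2 + (-1)·(-4); (-5)·(-1) + (-3)·2 + 2·(-4); (-1)·(-1) + 2·2 + (-4)·(-4)) = (-11, -9, 21)
Ratio at component: 21 / -4 = -5.250

λ ≈ -5.250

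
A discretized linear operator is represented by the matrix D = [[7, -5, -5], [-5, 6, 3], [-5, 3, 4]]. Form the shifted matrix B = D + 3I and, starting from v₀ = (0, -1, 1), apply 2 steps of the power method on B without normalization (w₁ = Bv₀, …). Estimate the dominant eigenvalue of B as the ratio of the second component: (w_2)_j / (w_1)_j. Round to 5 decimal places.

7.00000

B = D + 3I has rows (10, -5, -5); (-5, 9, 3); (-5, 3, 7)
w1 = Bv₀ = (10·0 + (-5)·(-1) + (-5)·1; (-5)·0 + 9·(-1) + 3·1; (-5)·0 + 3·(-1) + 7·1) = (0, -6, 4)
w2 = Bw1 = (10·0 + (-5)·(-6) + (-5)·4; (-5)·0 + 9·(-6) + 3·4; (-5)·0 + 3·(-6) + 7·4) = (10, -42, 10)
Ratio: -42/-6 = 7.00000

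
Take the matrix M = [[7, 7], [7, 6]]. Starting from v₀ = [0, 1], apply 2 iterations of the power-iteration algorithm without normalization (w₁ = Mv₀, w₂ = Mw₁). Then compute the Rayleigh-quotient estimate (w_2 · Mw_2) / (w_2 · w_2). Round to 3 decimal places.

w1 = Mv₀ = (7·0 + 7·1; 7·0 + 6·1) = (7, 6)
w2 = Mw1 = (7·7 + 7·6; 7·7 + 6·6) = (91, 85)
Mw2 = (1232, 1147)
w2·Mw2 = 91·1232 + 85·1147 = 209607; w2·w2 = 91·91 + 85·85 = 15506
λ ≈ 209607/15506 = 13.518

λ ≈ 13.518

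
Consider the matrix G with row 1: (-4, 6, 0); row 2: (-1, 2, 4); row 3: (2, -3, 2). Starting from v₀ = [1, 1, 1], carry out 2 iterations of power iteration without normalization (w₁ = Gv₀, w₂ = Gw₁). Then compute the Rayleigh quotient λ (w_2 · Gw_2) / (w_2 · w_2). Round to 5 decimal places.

-0.94499

w1 = Gv₀ = ((-4)·1 + 6·1 + 0·1; (-1)·1 + 2·1 + 4·1; 2·1 + (-3)·1 + 2·1) = (2, 5, 1)
w2 = Gw1 = ((-4)·2 + 6·5 + 0·1; (-1)·2 + 2·5 + 4·1; 2·2 + (-3)·5 + 2·1) = (22, 12, -9)
Gw2 = (-16, -34, -10)
w2·Gw2 = 22·(-16) + 12·(-34) + (-9)·(-10) = -670; w2·w2 = 22·22 + 12·12 + (-9)·(-9) = 709
λ ≈ -670/709 = -0.94499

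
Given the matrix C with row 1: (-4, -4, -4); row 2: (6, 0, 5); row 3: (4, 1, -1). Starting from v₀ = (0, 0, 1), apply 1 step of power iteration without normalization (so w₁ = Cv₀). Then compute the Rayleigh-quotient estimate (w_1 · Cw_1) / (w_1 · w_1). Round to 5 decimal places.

w1 = Cv₀ = ((-4)·0 + (-4)·0 + (-4)·1; 6·0 + 0·0 + 5·1; 4·0 + 1·0 + (-1)·1) = (-4, 5, -1)
Cw1 = (0, -29, -10)
w1·Cw1 = (-4)·0 + 5·(-29) + (-1)·(-10) = -135; w1·w1 = (-4)·(-4) + 5·5 + (-1)·(-1) = 42
λ ≈ -135/42 = -3.21429

λ ≈ -3.21429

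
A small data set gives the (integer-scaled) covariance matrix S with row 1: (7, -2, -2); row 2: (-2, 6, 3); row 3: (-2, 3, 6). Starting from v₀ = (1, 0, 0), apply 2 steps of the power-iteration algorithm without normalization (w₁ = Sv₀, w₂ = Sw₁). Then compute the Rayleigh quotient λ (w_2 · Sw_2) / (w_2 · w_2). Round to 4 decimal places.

w1 = Sv₀ = (7·1 + (-2)·0 + (-2)·0; (-2)·1 + 6·0 + 3·0; (-2)·1 + 3·0 + 6·0) = (7, -2, -2)
w2 = Sw1 = (7·7 + (-2)·(-2) + (-2)·(-2); (-2)·7 + 6·(-2) + 3·(-2); (-2)·7 + 3·(-2) + 6·(-2)) = (57, -32, -32)
Sw2 = (527, -402, -402)
w2·Sw2 = 57·527 + (-32)·(-402) + (-32)·(-402) = 55767; w2·w2 = 57·57 + (-32)·(-32) + (-32)·(-32) = 5297
λ ≈ 55767/5297 = 10.5280

10.5280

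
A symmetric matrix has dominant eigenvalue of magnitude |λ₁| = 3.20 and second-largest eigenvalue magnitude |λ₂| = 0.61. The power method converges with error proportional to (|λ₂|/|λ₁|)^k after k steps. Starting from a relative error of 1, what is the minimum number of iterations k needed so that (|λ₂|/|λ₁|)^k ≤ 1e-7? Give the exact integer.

10

|λ₂/λ₁| = 0.61/3.20 = 0.19063
Need k ≥ ln(1e-7) / ln(0.19063) = -16.1181 / -1.6574 ≈ 9.725
Smallest integer k satisfying the bound: 10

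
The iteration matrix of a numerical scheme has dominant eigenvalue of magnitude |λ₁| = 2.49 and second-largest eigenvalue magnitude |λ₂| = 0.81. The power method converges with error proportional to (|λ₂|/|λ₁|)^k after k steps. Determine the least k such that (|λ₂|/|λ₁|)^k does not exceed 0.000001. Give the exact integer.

13

|λ₂/λ₁| = 0.81/2.49 = 0.32530
Need k ≥ ln(0.000001) / ln(0.32530) = -13.8155 / -1.1230 ≈ 12.302
Smallest integer k satisfying the bound: 13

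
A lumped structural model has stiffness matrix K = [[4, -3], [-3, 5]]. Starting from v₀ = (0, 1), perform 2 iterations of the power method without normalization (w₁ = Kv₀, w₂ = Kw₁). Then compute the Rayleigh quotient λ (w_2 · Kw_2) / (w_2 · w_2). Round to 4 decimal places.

w1 = Kv₀ = (4·0 + (-3)·1; (-3)·0 + 5·1) = (-3, 5)
w2 = Kw1 = (4·(-3) + (-3)·5; (-3)·(-3) + 5·5) = (-27, 34)
Kw2 = (-210, 251)
w2·Kw2 = (-27)·(-210) + 34·251 = 14204; w2·w2 = (-27)·(-27) + 34·34 = 1885
λ ≈ 14204/1885 = 7.5353

7.5353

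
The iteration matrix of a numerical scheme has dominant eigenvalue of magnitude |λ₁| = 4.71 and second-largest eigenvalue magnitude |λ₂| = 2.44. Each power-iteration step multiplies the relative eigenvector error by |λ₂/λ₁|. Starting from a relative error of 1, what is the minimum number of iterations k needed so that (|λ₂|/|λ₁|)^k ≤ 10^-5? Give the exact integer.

|λ₂/λ₁| = 2.44/4.71 = 0.51805
Need k ≥ ln(10^-5) / ln(0.51805) = -11.5129 / -0.6577 ≈ 17.505
Smallest integer k satisfying the bound: 18

18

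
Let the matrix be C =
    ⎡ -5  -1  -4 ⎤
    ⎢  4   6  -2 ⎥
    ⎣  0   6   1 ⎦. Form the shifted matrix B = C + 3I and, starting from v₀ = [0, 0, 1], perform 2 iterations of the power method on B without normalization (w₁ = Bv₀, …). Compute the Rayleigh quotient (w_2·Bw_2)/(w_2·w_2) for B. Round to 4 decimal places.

8.8370

B = C + 3I has rows (-2, -1, -4); (4, 9, -2); (0, 6, 4)
w1 = Bv₀ = ((-2)·0 + (-1)·0 + (-4)·1; 4·0 + 9·0 + (-2)·1; 0·0 + 6·0 + 4·1) = (-4, -2, 4)
w2 = Bw1 = ((-2)·(-4) + (-1)·(-2) + (-4)·4; 4·(-4) + 9·(-2) + (-2)·4; 0·(-4) + 6·(-2) + 4·4) = (-6, -42, 4)
Bw2 = (38, -410, -236)
w2·Bw2 = 16048; w2·w2 = 1816; μ ≈ 16048/1816 = 8.8370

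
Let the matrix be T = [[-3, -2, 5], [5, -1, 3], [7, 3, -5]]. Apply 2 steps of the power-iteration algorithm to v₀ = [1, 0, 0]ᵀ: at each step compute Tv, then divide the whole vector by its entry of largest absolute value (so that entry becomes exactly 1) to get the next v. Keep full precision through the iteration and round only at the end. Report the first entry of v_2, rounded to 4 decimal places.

Tv0 = (-3.00000, 5.00000, 7.00000); divide by 7.00000 → v1 = (-0.42857, 0.71429, 1.00000)
Tv1 = (4.85714, 0.14286, -5.85714); divide by -5.85714 → v2 = (-0.82927, -0.02439, 1.00000)
Requested entry of v2: 34/-41 = -0.8293

-0.8293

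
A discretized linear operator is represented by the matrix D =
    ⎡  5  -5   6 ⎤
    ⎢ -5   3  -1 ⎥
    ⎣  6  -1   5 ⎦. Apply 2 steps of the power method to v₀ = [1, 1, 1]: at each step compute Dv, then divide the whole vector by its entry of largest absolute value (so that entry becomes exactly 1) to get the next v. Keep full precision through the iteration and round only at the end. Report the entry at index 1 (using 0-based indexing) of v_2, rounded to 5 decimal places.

Dv0 = (6.000000, -3.000000, 10.000000); divide by 10.000000 → v1 = (0.600000, -0.300000, 1.000000)
Dv1 = (10.500000, -4.900000, 8.900000); divide by 10.500000 → v2 = (1.000000, -0.466667, 0.847619)
Requested entry of v2: -49/105 = -0.46667

-0.46667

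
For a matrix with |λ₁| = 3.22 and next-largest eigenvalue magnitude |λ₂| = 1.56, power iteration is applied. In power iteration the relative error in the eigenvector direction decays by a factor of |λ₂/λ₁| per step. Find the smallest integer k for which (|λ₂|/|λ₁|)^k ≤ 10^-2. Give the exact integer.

7

|λ₂/λ₁| = 1.56/3.22 = 0.48447
Need k ≥ ln(10^-2) / ln(0.48447) = -4.6052 / -0.7247 ≈ 6.355
Smallest integer k satisfying the bound: 7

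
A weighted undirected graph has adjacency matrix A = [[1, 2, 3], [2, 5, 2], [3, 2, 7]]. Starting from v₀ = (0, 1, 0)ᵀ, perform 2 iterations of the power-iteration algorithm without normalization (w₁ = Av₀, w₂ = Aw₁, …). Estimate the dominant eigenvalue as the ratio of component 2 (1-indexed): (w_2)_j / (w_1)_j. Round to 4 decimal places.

λ ≈ 6.6000

w1 = Av₀ = (2, 5, 2)
w2 = Aw1 = (18, 33, 30)
Ratio at component: 33 / 5 = 6.6000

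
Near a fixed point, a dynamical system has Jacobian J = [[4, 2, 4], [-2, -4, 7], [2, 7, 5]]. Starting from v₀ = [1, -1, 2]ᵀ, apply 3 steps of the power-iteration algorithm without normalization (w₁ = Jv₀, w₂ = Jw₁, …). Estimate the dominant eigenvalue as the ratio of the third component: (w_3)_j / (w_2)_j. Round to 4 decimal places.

w1 = Jv₀ = (4·1 + 2·(-1) + 4·2; (-2)·1 + (-4)·(-1) + 7·2; 2·1 + 7·(-1) + 5·2) = (10, 16, 5)
w2 = Jw1 = (4·10 + 2·16 + 4·5; (-2)·10 + (-4)·16 + 7·5; 2·10 + 7·16 + 5·5) = (92, -49, 157)
w3 = Jw2 = (898, 1111, 626)
Ratio at component: 626 / 157 = 3.9873

λ ≈ 3.9873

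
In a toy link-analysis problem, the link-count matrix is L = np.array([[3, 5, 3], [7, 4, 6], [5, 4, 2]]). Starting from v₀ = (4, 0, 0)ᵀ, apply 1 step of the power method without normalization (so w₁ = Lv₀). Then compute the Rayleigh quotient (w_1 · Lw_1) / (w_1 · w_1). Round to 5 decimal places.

λ ≈ 11.98795

w1 = Lv₀ = (3·4 + 5·0 + 3·0; 7·4 + 4·0 + 6·0; 5·4 + 4·0 + 2·0) = (12, 28, 20)
Lw1 = (236, 316, 212)
w1·Lw1 = 12·236 + 28·316 + 20·212 = 15920; w1·w1 = 12·12 + 28·28 + 20·20 = 1328
λ ≈ 15920/1328 = 11.98795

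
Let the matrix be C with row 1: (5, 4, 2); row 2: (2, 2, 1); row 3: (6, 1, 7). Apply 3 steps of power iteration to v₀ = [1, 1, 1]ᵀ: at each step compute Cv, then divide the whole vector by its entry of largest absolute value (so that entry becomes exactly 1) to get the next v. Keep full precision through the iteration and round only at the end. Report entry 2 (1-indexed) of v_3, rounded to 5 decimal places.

0.25284

Cv0 = (11.000000, 5.000000, 14.000000); divide by 14.000000 → v1 = (0.785714, 0.357143, 1.000000)
Cv1 = (7.357143, 3.285714, 12.071429); divide by 12.071429 → v2 = (0.609467, 0.272189, 1.000000)
Cv2 = (6.136095, 2.763314, 10.928994); divide by 10.928994 → v3 = (0.561451, 0.252842, 1.000000)
Requested entry of v3: 467/1847 = 0.25284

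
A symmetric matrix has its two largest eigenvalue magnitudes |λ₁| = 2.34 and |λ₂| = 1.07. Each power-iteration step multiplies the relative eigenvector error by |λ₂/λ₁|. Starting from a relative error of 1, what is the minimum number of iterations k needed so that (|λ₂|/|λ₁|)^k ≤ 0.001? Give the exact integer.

|λ₂/λ₁| = 1.07/2.34 = 0.45726
Need k ≥ ln(0.001) / ln(0.45726) = -6.9078 / -0.7825 ≈ 8.828
Smallest integer k satisfying the bound: 9

9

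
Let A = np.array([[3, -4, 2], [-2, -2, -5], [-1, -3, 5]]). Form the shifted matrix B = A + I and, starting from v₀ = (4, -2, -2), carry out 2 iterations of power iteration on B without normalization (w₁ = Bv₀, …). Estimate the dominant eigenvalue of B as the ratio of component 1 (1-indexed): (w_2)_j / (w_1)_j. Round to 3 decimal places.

B = A + I has rows (4, -4, 2); (-2, -1, -5); (-1, -3, 6)
w1 = Bv₀ = (4·4 + (-4)·(-2) + 2·(-2); (-2)·4 + (-1)·(-2) + (-5)·(-2); (-1)·4 + (-3)·(-2) + 6·(-2)) = (20, 4, -10)
w2 = Bw1 = (4·20 + (-4)·4 + 2·(-10); (-2)·20 + (-1)·4 + (-5)·(-10); (-1)·20 + (-3)·4 + 6·(-10)) = (44, 6, -92)
Ratio: 44/20 = 2.200

μ ≈ 2.200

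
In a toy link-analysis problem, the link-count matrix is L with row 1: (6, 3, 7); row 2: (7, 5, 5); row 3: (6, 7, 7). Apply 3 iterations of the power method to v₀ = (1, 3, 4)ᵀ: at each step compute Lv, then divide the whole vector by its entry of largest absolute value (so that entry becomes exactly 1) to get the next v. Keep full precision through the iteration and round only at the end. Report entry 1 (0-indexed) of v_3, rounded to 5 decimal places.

0.83946

Lv0 = (43.000000, 42.000000, 55.000000); divide by 55.000000 → v1 = (0.781818, 0.763636, 1.000000)
Lv1 = (13.981818, 14.290909, 17.036364); divide by 17.036364 → v2 = (0.820704, 0.838847, 1.000000)
Lv2 = (14.440768, 14.939168, 17.796158); divide by 17.796158 → v3 = (0.811454, 0.839460, 1.000000)
Requested entry of v3: 13998/16675 = 0.83946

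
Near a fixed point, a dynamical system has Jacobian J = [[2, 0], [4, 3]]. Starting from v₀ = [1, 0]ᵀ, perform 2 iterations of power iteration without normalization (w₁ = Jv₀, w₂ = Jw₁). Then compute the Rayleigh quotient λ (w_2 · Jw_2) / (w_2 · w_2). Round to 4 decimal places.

w1 = Jv₀ = (2, 4)
w2 = Jw1 = (4, 20)
Jw2 = (8, 76)
w2·Jw2 = 4·8 + 20·76 = 1552; w2·w2 = 4·4 + 20·20 = 416
λ ≈ 1552/416 = 3.7308

λ ≈ 3.7308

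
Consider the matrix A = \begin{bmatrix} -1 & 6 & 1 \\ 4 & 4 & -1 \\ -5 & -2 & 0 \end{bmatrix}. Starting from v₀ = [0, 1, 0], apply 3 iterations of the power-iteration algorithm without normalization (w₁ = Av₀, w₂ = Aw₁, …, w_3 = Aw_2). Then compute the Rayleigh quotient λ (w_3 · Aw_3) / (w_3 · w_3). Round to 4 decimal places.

w1 = Av₀ = ((-1)·0 + 6·1 + 1·0; 4·0 + 4·1 + (-1)·0; (-5)·0 + (-2)·1 + 0·0) = (6, 4, -2)
w2 = Aw1 = ((-1)·6 + 6·4 + 1·(-2); 4·6 + 4·4 + (-1)·(-2); (-5)·6 + (-2)·4 + 0·(-2)) = (16, 42, -38)
w3 = Aw2 = (198, 270, -164)
Aw3 = (1258, 2036, -1530)
w3·Aw3 = 198·1258 + 270·2036 + (-164)·(-1530) = 1049724; w3·w3 = 198·198 + 270·270 + (-164)·(-164) = 139000
λ ≈ 1049724/139000 = 7.5520

λ ≈ 7.5520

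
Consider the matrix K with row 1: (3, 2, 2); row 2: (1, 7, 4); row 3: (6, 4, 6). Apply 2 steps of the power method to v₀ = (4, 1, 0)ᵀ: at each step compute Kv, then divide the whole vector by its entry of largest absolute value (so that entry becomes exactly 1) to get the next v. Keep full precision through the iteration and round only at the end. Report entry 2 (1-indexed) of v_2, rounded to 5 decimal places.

0.68581

Kv0 = (14.000000, 11.000000, 28.000000); divide by 28.000000 → v1 = (0.500000, 0.392857, 1.000000)
Kv1 = (4.285714, 7.250000, 10.571429); divide by 10.571429 → v2 = (0.405405, 0.685811, 1.000000)
Requested entry of v2: 203/296 = 0.68581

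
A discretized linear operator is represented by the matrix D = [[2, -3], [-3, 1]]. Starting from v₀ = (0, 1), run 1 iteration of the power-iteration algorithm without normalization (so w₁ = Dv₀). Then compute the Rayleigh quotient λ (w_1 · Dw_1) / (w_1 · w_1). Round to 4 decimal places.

w1 = Dv₀ = (2·0 + (-3)·1; (-3)·0 + 1·1) = (-3, 1)
Dw1 = (-9, 10)
w1·Dw1 = (-3)·(-9) + 1·10 = 37; w1·w1 = (-3)·(-3) + 1·1 = 10
λ ≈ 37/10 = 3.7000

3.7000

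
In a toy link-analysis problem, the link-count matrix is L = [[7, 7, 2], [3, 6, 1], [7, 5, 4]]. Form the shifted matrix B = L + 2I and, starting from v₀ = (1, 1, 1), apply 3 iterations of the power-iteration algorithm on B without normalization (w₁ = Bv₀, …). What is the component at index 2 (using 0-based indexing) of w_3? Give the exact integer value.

4578

B = L + 2I has rows (9, 7, 2); (3, 8, 1); (7, 5, 6)
w1 = Bv₀ = (18, 12, 18)
w2 = Bw1 = (282, 168, 294)
w3 = Bw2 = (4302, 2484, 4578)
Requested component of w3: 4578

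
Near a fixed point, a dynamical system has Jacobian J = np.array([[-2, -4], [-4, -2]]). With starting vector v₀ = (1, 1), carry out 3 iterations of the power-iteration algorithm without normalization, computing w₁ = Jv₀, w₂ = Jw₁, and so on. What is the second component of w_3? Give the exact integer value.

-216

w1 = Jv₀ = ((-2)·1 + (-4)·1; (-4)·1 + (-2)·1) = (-6, -6)
w2 = Jw1 = ((-2)·(-6) + (-4)·(-6); (-4)·(-6) + (-2)·(-6)) = (36, 36)
w3 = Jw2 = (-216, -216)
The requested component of w3 is -216.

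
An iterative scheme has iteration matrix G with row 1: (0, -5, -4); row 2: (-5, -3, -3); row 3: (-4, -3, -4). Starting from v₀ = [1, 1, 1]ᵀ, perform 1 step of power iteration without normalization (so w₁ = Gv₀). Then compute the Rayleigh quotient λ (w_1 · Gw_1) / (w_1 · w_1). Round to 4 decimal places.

w1 = Gv₀ = (0·1 + (-5)·1 + (-4)·1; (-5)·1 + (-3)·1 + (-3)·1; (-4)·1 + (-3)·1 + (-4)·1) = (-9, -11, -11)
Gw1 = (99, 111, 113)
w1·Gw1 = (-9)·99 + (-11)·111 + (-11)·113 = -3355; w1·w1 = (-9)·(-9) + (-11)·(-11) + (-11)·(-11) = 323
λ ≈ -3355/323 = -10.3870

λ ≈ -10.3870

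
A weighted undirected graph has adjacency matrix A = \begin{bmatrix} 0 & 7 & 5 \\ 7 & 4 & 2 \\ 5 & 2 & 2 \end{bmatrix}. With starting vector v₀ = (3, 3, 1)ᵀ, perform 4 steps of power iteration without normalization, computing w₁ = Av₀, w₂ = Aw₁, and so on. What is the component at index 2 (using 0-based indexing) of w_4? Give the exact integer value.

w1 = Av₀ = (26, 35, 23)
w2 = Aw1 = (360, 368, 246)
w3 = Aw2 = (3806, 4484, 3028)
w4 = Aw3 = (46528, 50634, 34054)
The requested component of w4 is 34054.

34054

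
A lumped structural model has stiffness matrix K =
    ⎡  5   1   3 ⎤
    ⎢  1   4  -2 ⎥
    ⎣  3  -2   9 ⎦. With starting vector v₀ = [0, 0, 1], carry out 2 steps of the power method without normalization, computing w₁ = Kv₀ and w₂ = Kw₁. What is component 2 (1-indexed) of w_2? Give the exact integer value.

-23

w1 = Kv₀ = (5·0 + 1·0 + 3·1; 1·0 + 4·0 + (-2)·1; 3·0 + (-2)·0 + 9·1) = (3, -2, 9)
w2 = Kw1 = (5·3 + 1·(-2) + 3·9; 1·3 + 4·(-2) + (-2)·9; 3·3 + (-2)·(-2) + 9·9) = (40, -23, 94)
The requested component of w2 is -23.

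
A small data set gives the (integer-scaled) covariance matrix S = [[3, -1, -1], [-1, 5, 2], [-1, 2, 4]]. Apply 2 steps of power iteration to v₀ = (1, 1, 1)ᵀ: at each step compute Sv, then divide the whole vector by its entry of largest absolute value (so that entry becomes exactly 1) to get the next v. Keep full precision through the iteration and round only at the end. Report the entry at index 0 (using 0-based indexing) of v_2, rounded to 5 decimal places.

-0.20513

Sv0 = (1.000000, 6.000000, 5.000000); divide by 6.000000 → v1 = (0.166667, 1.000000, 0.833333)
Sv1 = (-1.333333, 6.500000, 5.166667); divide by 6.500000 → v2 = (-0.205128, 1.000000, 0.794872)
Requested entry of v2: -8/39 = -0.20513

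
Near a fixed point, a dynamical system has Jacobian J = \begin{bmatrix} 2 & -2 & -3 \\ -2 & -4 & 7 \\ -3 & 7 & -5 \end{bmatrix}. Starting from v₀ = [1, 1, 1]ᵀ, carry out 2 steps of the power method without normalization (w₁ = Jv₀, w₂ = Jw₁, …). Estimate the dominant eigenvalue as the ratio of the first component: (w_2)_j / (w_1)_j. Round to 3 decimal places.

λ ≈ 1.667

w1 = Jv₀ = (-3, 1, -1)
w2 = Jw1 = (-5, -5, 21)
Ratio at component: -5 / -3 = 1.667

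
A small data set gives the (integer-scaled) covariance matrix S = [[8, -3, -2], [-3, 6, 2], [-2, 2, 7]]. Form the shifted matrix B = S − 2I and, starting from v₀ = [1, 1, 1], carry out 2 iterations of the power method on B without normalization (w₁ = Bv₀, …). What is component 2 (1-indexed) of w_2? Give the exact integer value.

19

B = S − 2I has rows (6, -3, -2); (-3, 4, 2); (-2, 2, 5)
w1 = Bv₀ = (6·1 + (-3)·1 + (-2)·1; (-3)·1 + 4·1 + 2·1; (-2)·1 + 2·1 + 5·1) = (1, 3, 5)
w2 = Bw1 = (6·1 + (-3)·3 + (-2)·5; (-3)·1 + 4·3 + 2·5; (-2)·1 + 2·3 + 5·5) = (-13, 19, 29)
Requested component of w2: 19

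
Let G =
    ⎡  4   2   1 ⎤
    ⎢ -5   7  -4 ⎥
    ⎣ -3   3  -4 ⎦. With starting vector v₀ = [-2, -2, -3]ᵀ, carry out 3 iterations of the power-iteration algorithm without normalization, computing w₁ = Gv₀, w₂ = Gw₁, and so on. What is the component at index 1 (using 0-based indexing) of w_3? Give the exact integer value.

657

w1 = Gv₀ = (-15, 8, 12)
w2 = Gw1 = (-32, 83, 21)
w3 = Gw2 = (59, 657, 261)
The requested component of w3 is 657.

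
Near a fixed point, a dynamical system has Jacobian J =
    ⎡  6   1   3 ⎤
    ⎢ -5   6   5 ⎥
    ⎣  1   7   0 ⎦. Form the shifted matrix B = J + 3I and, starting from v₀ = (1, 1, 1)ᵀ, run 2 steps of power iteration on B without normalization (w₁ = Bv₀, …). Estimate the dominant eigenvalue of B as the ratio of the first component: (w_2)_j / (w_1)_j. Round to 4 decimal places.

μ ≈ 12.2308

B = J + 3I has rows (9, 1, 3); (-5, 9, 5); (1, 7, 3)
w1 = Bv₀ = (9·1 + 1·1 + 3·1; (-5)·1 + 9·1 + 5·1; 1·1 + 7·1 + 3·1) = (13, 9, 11)
w2 = Bw1 = (9·13 + 1·9 + 3·11; (-5)·13 + 9·9 + 5·11; 1·13 + 7·9 + 3·11) = (159, 71, 109)
Ratio: 159/13 = 12.2308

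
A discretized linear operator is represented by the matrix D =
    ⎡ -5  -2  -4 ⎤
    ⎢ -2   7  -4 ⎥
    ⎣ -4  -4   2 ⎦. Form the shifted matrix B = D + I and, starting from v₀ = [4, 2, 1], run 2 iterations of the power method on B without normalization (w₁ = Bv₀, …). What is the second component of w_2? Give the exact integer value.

164

B = D + I has rows (-4, -2, -4); (-2, 8, -4); (-4, -4, 3)
w1 = Bv₀ = ((-4)·4 + (-2)·2 + (-4)·1; (-2)·4 + 8·2 + (-4)·1; (-4)·4 + (-4)·2 + 3·1) = (-24, 4, -21)
w2 = Bw1 = ((-4)·(-24) + (-2)·4 + (-4)·(-21); (-2)·(-24) + 8·4 + (-4)·(-21); (-4)·(-24) + (-4)·4 + 3·(-21)) = (172, 164, 17)
Requested component of w2: 164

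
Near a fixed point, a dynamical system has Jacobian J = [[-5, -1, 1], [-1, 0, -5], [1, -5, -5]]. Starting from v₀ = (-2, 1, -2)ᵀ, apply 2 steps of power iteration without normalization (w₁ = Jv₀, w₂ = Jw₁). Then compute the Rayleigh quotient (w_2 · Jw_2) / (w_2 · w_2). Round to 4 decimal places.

-6.2056

w1 = Jv₀ = (7, 12, 3)
w2 = Jw1 = (-44, -22, -68)
Jw2 = (174, 384, 406)
w2·Jw2 = (-44)·174 + (-22)·384 + (-68)·406 = -43712; w2·w2 = (-44)·(-44) + (-22)·(-22) + (-68)·(-68) = 7044
λ ≈ -43712/7044 = -6.2056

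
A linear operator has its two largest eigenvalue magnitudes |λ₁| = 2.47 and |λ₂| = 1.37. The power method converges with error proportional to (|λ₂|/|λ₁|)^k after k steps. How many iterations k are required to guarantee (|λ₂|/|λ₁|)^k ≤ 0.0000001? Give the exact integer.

|λ₂/λ₁| = 1.37/2.47 = 0.55466
Need k ≥ ln(0.0000001) / ln(0.55466) = -16.1181 / -0.5894 ≈ 27.346
Smallest integer k satisfying the bound: 28

28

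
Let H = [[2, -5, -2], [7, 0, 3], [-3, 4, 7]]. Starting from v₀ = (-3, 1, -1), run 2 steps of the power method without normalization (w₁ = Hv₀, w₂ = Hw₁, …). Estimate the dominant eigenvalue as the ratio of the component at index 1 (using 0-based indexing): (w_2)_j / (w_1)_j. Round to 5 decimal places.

w1 = Hv₀ = (2·(-3) + (-5)·1 + (-2)·(-1); 7·(-3) + 0·1 + 3·(-1); (-3)·(-3) + 4·1 + 7·(-1)) = (-9, -24, 6)
w2 = Hw1 = (2·(-9) + (-5)·(-24) + (-2)·6; 7·(-9) + 0·(-24) + 3·6; (-3)·(-9) + 4·(-24) + 7·6) = (90, -45, -27)
Ratio at component: -45 / -24 = 1.87500

1.87500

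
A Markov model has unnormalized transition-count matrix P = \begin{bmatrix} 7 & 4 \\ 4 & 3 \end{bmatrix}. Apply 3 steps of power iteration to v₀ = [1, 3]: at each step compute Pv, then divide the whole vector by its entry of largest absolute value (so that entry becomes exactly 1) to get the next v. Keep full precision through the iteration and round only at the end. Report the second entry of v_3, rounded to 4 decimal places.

Pv0 = (19.00000, 13.00000); divide by 19.00000 → v1 = (1.00000, 0.68421)
Pv1 = (9.73684, 6.05263); divide by 9.73684 → v2 = (1.00000, 0.62162)
Pv2 = (9.48649, 5.86486); divide by 9.48649 → v3 = (1.00000, 0.61823)
Requested entry of v3: 1085/1755 = 0.6182

0.6182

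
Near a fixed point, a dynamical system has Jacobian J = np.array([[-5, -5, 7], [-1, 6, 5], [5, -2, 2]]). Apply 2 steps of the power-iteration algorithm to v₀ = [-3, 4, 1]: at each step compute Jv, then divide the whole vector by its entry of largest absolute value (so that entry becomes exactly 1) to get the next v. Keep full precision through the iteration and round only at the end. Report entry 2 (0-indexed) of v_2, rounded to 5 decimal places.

0.30284

Jv0 = (2.000000, 32.000000, -21.000000); divide by 32.000000 → v1 = (0.062500, 1.000000, -0.656250)
Jv1 = (-9.906250, 2.656250, -3.000000); divide by -9.906250 → v2 = (1.000000, -0.268139, 0.302839)
Requested entry of v2: -96/-317 = 0.30284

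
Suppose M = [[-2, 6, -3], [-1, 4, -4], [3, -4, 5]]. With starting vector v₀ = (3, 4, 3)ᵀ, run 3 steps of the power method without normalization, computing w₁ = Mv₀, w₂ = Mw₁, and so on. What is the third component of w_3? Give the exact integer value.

355

w1 = Mv₀ = ((-2)·3 + 6·4 + (-3)·3; (-1)·3 + 4·4 + (-4)·3; 3·3 + (-4)·4 + 5·3) = (9, 1, 8)
w2 = Mw1 = ((-2)·9 + 6·1 + (-3)·8; (-1)·9 + 4·1 + (-4)·8; 3·9 + (-4)·1 + 5·8) = (-36, -37, 63)
w3 = Mw2 = (-339, -364, 355)
The requested component of w3 is 355.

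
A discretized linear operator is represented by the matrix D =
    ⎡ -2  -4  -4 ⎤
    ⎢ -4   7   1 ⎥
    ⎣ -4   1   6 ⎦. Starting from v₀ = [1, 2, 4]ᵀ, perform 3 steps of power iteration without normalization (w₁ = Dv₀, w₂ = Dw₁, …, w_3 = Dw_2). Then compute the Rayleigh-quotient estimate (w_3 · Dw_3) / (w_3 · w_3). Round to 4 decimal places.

10.0600

w1 = Dv₀ = ((-2)·1 + (-4)·2 + (-4)·4; (-4)·1 + 7·2 + 1·4; (-4)·1 + 1·2 + 6·4) = (-26, 14, 22)
w2 = Dw1 = ((-2)·(-26) + (-4)·14 + (-4)·22; (-4)·(-26) + 7·14 + 1·22; (-4)·(-26) + 1·14 + 6·22) = (-92, 224, 250)
w3 = Dw2 = (-1712, 2186, 2092)
Dw3 = (-13688, 24242, 21586)
w3·Dw3 = (-1712)·(-13688) + 2186·24242 + 2092·21586 = 121584780; w3·w3 = (-1712)·(-1712) + 2186·2186 + 2092·2092 = 12086004
λ ≈ 121584780/12086004 = 10.0600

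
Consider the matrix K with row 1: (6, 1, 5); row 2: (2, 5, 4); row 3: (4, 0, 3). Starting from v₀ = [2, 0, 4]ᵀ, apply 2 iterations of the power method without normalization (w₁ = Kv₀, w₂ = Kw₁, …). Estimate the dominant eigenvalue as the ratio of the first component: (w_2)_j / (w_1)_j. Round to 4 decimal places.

λ ≈ 9.7500

w1 = Kv₀ = (6·2 + 1·0 + 5·4; 2·2 + 5·0 + 4·4; 4·2 + 0·0 + 3·4) = (32, 20, 20)
w2 = Kw1 = (6·32 + 1·20 + 5·20; 2·32 + 5·20 + 4·20; 4·32 + 0·20 + 3·20) = (312, 244, 188)
Ratio at component: 312 / 32 = 9.7500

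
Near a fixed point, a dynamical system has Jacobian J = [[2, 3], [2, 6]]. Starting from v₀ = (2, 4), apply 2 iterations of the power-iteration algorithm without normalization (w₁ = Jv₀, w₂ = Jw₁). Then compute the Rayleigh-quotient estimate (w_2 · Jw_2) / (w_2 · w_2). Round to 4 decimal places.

w1 = Jv₀ = (16, 28)
w2 = Jw1 = (116, 200)
Jw2 = (832, 1432)
w2·Jw2 = 116·832 + 200·1432 = 382912; w2·w2 = 116·116 + 200·200 = 53456
λ ≈ 382912/53456 = 7.1631

7.1631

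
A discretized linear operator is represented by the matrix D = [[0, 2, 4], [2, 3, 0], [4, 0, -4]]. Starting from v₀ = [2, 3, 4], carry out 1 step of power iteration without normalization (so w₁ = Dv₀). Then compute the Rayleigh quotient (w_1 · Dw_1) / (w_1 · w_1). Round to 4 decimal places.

-0.0181

w1 = Dv₀ = (22, 13, -8)
Dw1 = (-6, 83, 120)
w1·Dw1 = 22·(-6) + 13·83 + (-8)·120 = -13; w1·w1 = 22·22 + 13·13 + (-8)·(-8) = 717
λ ≈ -13/717 = -0.0181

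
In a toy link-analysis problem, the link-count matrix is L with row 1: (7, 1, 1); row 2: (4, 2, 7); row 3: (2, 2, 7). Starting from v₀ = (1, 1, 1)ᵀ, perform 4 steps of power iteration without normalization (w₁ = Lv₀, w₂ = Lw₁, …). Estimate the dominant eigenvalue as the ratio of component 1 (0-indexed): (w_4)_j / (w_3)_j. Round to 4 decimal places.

w1 = Lv₀ = (9, 13, 11)
w2 = Lw1 = (87, 139, 121)
w3 = Lw2 = (869, 1473, 1299)
w4 = Lw3 = (8855, 15515, 13777)
Ratio at component: 15515 / 1473 = 10.5329

λ ≈ 10.5329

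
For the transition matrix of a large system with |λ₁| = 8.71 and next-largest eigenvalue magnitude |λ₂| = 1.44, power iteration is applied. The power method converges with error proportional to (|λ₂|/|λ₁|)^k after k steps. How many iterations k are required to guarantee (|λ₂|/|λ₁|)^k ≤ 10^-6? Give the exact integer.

|λ₂/λ₁| = 1.44/8.71 = 0.16533
Need k ≥ ln(10^-6) / ln(0.16533) = -13.8155 / -1.7998 ≈ 7.676
Smallest integer k satisfying the bound: 8

8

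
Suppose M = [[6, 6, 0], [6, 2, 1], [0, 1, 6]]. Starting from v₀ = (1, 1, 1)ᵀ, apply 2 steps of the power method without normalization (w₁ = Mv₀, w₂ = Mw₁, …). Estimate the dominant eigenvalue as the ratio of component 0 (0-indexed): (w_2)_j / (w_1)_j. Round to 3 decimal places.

w1 = Mv₀ = (12, 9, 7)
w2 = Mw1 = (126, 97, 51)
Ratio at component: 126 / 12 = 10.500

λ ≈ 10.500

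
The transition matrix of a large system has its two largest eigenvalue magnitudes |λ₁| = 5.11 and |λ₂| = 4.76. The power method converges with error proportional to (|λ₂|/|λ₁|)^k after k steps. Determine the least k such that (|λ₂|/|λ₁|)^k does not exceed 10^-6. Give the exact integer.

|λ₂/λ₁| = 4.76/5.11 = 0.93151
Need k ≥ ln(10^-6) / ln(0.93151) = -13.8155 / -0.0710 ≈ 194.717
Smallest integer k satisfying the bound: 195

195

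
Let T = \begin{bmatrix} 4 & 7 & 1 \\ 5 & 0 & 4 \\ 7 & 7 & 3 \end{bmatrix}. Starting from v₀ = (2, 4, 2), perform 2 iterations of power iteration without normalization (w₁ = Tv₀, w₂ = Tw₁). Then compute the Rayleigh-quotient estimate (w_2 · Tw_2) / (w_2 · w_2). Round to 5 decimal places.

λ ≈ 11.92138

w1 = Tv₀ = (38, 18, 48)
w2 = Tw1 = (326, 382, 536)
Tw2 = (4514, 3774, 6564)
w2·Tw2 = 326·4514 + 382·3774 + 536·6564 = 6431536; w2·w2 = 326·326 + 382·382 + 536·536 = 539496
λ ≈ 6431536/539496 = 11.92138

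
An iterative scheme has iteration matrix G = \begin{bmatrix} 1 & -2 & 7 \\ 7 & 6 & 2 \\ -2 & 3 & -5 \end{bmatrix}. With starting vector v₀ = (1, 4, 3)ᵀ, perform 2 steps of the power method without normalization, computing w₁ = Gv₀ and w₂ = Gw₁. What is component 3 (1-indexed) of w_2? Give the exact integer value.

108

w1 = Gv₀ = (1·1 + (-2)·4 + 7·3; 7·1 + 6·4 + 2·3; (-2)·1 + 3·4 + (-5)·3) = (14, 37, -5)
w2 = Gw1 = (1·14 + (-2)·37 + 7·(-5); 7·14 + 6·37 + 2·(-5); (-2)·14 + 3·37 + (-5)·(-5)) = (-95, 310, 108)
The requested component of w2 is 108.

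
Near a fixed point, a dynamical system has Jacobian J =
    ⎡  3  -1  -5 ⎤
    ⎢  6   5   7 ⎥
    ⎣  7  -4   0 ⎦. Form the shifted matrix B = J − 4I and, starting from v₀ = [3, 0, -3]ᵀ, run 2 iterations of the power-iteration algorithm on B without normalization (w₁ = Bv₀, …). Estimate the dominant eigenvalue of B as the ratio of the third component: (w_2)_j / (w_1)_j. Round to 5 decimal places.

μ ≈ -1.09091

B = J − 4I has rows (-1, -1, -5); (6, 1, 7); (7, -4, -4)
w1 = Bv₀ = ((-1)·3 + (-1)·0 + (-5)·(-3); 6·3 + 1·0 + 7·(-3); 7·3 + (-4)·0 + (-4)·(-3)) = (12, -3, 33)
w2 = Bw1 = ((-1)·12 + (-1)·(-3) + (-5)·33; 6·12 + 1·(-3) + 7·33; 7·12 + (-4)·(-3) + (-4)·33) = (-174, 300, -36)
Ratio: -36/33 = -1.09091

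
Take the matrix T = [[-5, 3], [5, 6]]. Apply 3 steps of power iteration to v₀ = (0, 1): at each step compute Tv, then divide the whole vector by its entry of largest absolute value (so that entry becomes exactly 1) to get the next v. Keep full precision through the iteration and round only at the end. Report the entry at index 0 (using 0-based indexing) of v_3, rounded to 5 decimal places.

0.42991

Tv0 = (3.000000, 6.000000); divide by 6.000000 → v1 = (0.500000, 1.000000)
Tv1 = (0.500000, 8.500000); divide by 8.500000 → v2 = (0.058824, 1.000000)
Tv2 = (2.705882, 6.294118); divide by 6.294118 → v3 = (0.429907, 1.000000)
Requested entry of v3: 138/321 = 0.42991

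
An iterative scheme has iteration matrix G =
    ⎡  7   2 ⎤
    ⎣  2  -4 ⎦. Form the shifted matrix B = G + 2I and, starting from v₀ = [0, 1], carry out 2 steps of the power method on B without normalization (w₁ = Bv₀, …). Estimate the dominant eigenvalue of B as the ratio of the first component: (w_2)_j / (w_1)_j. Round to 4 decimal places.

B = G + 2I has rows (9, 2); (2, -2)
w1 = Bv₀ = (2, -2)
w2 = Bw1 = (14, 8)
Ratio: 14/2 = 7.0000

7.0000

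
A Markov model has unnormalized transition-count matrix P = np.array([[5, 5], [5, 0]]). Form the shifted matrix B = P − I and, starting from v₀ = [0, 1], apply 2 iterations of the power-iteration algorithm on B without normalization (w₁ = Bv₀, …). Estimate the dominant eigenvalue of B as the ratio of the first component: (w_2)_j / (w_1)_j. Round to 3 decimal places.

B = P − I has rows (4, 5); (5, -1)
w1 = Bv₀ = (5, -1)
w2 = Bw1 = (15, 26)
Ratio: 15/5 = 3.000

μ ≈ 3.000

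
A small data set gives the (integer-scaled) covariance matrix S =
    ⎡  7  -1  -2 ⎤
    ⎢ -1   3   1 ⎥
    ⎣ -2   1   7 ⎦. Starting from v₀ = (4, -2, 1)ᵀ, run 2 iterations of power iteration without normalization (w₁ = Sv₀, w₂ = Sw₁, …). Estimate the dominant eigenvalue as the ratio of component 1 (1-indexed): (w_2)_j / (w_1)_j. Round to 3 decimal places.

λ ≈ 7.536

w1 = Sv₀ = (28, -9, -3)
w2 = Sw1 = (211, -58, -86)
Ratio at component: 211 / 28 = 7.536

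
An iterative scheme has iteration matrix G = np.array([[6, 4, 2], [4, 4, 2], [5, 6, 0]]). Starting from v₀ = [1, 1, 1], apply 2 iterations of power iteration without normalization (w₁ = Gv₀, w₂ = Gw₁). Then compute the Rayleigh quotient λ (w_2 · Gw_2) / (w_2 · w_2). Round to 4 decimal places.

11.0720

w1 = Gv₀ = (6·1 + 4·1 + 2·1; 4·1 + 4·1 + 2·1; 5·1 + 6·1 + 0·1) = (12, 10, 11)
w2 = Gw1 = (6·12 + 4·10 + 2·11; 4·12 + 4·10 + 2·11; 5·12 + 6·10 + 0·11) = (134, 110, 120)
Gw2 = (1484, 1216, 1330)
w2·Gw2 = 134·1484 + 110·1216 + 120·1330 = 492216; w2·w2 = 134·134 + 110·110 + 120·120 = 44456
λ ≈ 492216/44456 = 11.0720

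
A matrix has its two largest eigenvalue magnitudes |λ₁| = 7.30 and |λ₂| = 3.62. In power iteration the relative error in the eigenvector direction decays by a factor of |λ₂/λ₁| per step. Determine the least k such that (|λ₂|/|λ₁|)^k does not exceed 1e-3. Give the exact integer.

10

|λ₂/λ₁| = 3.62/7.30 = 0.49589
Need k ≥ ln(1e-3) / ln(0.49589) = -6.9078 / -0.7014 ≈ 9.849
Smallest integer k satisfying the bound: 10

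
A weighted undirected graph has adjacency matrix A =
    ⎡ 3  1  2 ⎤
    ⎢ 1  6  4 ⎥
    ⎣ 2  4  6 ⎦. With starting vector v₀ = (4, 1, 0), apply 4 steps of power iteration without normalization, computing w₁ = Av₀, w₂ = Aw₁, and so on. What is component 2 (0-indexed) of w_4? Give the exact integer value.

15384

w1 = Av₀ = (13, 10, 12)
w2 = Aw1 = (73, 121, 138)
w3 = Aw2 = (616, 1351, 1458)
w4 = Aw3 = (6115, 14554, 15384)
The requested component of w4 is 15384.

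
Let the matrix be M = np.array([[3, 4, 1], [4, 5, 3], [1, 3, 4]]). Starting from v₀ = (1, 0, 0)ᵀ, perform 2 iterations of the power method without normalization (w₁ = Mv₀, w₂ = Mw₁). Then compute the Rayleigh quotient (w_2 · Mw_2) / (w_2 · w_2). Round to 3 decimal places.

λ ≈ 9.662

w1 = Mv₀ = (3, 4, 1)
w2 = Mw1 = (26, 35, 19)
Mw2 = (237, 336, 207)
w2·Mw2 = 26·237 + 35·336 + 19·207 = 21855; w2·w2 = 26·26 + 35·35 + 19·19 = 2262
λ ≈ 21855/2262 = 9.662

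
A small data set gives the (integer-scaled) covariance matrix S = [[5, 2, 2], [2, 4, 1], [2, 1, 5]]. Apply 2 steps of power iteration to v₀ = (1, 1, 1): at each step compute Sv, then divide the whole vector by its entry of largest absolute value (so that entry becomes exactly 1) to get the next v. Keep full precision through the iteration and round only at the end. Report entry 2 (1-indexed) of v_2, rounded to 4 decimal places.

Sv0 = (9.00000, 7.00000, 8.00000); divide by 9.00000 → v1 = (1.00000, 0.77778, 0.88889)
Sv1 = (8.33333, 6.00000, 7.22222); divide by 8.33333 → v2 = (1.00000, 0.72000, 0.86667)
Requested entry of v2: 54/75 = 0.7200

0.7200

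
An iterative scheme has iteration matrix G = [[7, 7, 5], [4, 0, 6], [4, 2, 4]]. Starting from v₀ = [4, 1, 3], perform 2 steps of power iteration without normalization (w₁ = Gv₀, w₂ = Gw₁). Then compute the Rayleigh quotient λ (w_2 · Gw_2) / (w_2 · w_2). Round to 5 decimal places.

w1 = Gv₀ = (50, 34, 30)
w2 = Gw1 = (738, 380, 388)
Gw2 = (9766, 5280, 5264)
w2·Gw2 = 738·9766 + 380·5280 + 388·5264 = 11256140; w2·w2 = 738·738 + 380·380 + 388·388 = 839588
λ ≈ 11256140/839588 = 13.40674

13.40674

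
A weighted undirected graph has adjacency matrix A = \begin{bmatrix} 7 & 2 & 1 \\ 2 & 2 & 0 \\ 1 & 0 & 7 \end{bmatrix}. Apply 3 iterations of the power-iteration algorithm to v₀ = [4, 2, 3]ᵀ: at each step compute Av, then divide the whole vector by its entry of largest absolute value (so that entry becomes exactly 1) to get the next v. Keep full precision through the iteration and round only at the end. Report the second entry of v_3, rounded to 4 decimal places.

Av0 = (35.00000, 12.00000, 25.00000); divide by 35.00000 → v1 = (1.00000, 0.34286, 0.71429)
Av1 = (8.40000, 2.68571, 6.00000); divide by 8.40000 → v2 = (1.00000, 0.31973, 0.71429)
Av2 = (8.35374, 2.63946, 6.00000); divide by 8.35374 → v3 = (1.00000, 0.31596, 0.71824)
Requested entry of v3: 776/2456 = 0.3160

0.3160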